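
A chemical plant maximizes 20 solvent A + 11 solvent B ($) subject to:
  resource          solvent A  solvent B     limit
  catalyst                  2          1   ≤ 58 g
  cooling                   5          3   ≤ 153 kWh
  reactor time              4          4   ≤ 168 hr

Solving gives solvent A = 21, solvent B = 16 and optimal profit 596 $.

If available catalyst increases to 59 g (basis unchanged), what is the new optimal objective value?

601

At the optimum: catalyst uses 58 of 58 (binding); cooling uses 153 of 153 (binding); reactor time uses 148 of 168 (slack = 20).
Slack constraints have shadow price 0 (complementary slackness).
Dual feasibility on the basic columns requires 2·y_catalyst + 5·y_cooling = 20, 1·y_catalyst + 3·y_cooling = 11.
Solving: y_catalyst = 5, y_cooling = 2.
Δz = y_catalyst·Δb = 5 × (1) = 5, so new z* = 596 + 5 = 601.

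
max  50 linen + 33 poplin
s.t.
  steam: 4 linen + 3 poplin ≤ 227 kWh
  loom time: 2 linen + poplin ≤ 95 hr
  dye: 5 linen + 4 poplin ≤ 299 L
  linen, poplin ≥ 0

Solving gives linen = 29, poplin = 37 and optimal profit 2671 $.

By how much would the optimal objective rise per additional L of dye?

At the optimum: steam uses 227 of 227 (binding); loom time uses 95 of 95 (binding); dye uses 293 of 299 (slack = 6).
Since dye is not tight, its dual is 0.
The binding rows give the dual system: 4·y_steam + 2·y_loom time = 50 and 3·y_steam + 1·y_loom time = 33.
Solving: y_steam = 8, y_loom time = 9.
Shadow price of dye = 0.

0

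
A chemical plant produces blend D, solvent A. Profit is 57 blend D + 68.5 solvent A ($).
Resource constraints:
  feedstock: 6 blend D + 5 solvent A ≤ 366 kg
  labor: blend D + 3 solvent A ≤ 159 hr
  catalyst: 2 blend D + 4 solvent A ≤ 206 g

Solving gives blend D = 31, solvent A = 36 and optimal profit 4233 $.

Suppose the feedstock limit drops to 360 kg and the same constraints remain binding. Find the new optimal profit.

Check each constraint at x*: feedstock 366/366 (tight); labor 139/159 (slack 20); catalyst 206/206 (tight).
Slack constraints have shadow price 0 (complementary slackness).
The binding rows give the dual system: 6·y_feedstock + 2·y_catalyst = 57 and 5·y_feedstock + 4·y_catalyst = 68.5.
Solving: y_feedstock = 6.5, y_catalyst = 9.
Δz = y_feedstock·Δb = 6.5 × (-6) = -39, so new z* = 4233 − 39 = 4194.

4194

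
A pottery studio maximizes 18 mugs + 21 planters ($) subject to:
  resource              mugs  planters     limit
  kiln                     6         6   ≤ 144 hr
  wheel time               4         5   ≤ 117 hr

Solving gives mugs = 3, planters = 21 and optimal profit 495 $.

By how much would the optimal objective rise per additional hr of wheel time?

3

Check each constraint at x*: kiln 144/144 (tight); wheel time 117/117 (tight).
The binding rows give the dual system: 6·y_kiln + 4·y_wheel time = 18 and 6·y_kiln + 5·y_wheel time = 21.
Solving: y_kiln = 1, y_wheel time = 3.
Shadow price of wheel time = 3.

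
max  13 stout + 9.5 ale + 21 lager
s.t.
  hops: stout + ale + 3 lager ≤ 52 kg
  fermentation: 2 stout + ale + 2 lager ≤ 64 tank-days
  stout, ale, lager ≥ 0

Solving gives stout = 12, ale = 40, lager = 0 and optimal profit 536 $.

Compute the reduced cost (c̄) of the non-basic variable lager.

Both hops and fermentation are binding at x*.
From A_Bᵀ y = c: 1·y_hops + 2·y_fermentation = 13; 1·y_hops + 1·y_fermentation = 9.5.
This yields shadow prices y_hops = 6, y_fermentation = 3.5.
Reduced cost of lager: c₃ − yᵀa₃ = 21 − (6·3 + 3.5·2) = 21 − 25 = -4.

-4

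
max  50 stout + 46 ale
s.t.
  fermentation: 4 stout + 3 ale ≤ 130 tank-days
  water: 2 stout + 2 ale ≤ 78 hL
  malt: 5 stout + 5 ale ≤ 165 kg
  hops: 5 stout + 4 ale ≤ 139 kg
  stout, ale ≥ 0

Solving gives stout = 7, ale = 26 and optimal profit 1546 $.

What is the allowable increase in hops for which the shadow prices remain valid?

Binding constraints: malt, hops. The basis is B = [[5,5],[5,4]] with det -5.
Per unit increase in hops, x* moves by d = (1, -1).
The basis stays optimal until fermentation becomes binding; allowable increase = 24 kg.

24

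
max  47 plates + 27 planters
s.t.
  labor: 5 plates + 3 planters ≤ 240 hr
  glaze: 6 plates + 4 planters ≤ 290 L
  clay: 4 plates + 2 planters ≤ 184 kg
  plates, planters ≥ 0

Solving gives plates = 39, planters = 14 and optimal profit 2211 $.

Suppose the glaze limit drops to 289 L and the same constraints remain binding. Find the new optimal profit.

2207.5

Binding: glaze and clay. Non-binding: labor (3 unused).
Slack constraints have shadow price 0 (complementary slackness).
From A_Bᵀ y = c: 6·y_glaze + 4·y_clay = 47; 4·y_glaze + 2·y_clay = 27.
→ y_glaze = 3.5 and y_clay = 6.5.
Δz = y_glaze·Δb = 3.5 × (-1) = -3.5, so new z* = 2211 − 3.5 = 2207.5.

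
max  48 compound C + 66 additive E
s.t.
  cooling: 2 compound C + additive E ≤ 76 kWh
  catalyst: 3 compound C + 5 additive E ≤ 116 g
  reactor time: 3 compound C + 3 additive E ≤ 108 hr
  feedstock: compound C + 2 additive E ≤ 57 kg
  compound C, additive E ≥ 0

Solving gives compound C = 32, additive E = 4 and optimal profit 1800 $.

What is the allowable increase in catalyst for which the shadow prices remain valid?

Binding constraints: catalyst, reactor time. The basis is B = [[3,5],[3,3]] with det -6.
Per unit increase in catalyst, x* moves by d = (-0.5, 0.5).
The basis stays optimal until feedstock becomes binding; allowable increase = 34 g.

34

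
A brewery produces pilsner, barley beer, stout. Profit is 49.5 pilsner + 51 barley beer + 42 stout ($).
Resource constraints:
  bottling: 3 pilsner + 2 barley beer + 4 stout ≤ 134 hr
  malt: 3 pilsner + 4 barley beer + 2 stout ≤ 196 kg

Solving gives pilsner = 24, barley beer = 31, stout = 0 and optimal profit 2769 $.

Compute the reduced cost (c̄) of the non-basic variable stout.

At the optimum: bottling uses 134 of 134 (binding); malt uses 196 of 196 (binding).
The binding rows give the dual system: 3·y_bottling + 3·y_malt = 49.5 and 2·y_bottling + 4·y_malt = 51.
→ y_bottling = 7.5 and y_malt = 9.
Reduced cost of stout: c₃ − yᵀa₃ = 42 − (7.5·4 + 9·2) = 42 − 48 = -6.

-6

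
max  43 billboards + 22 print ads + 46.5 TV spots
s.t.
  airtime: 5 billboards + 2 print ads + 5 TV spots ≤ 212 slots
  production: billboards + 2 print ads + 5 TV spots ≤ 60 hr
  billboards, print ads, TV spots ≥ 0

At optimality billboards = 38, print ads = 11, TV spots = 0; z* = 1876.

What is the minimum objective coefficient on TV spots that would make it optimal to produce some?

Check each constraint at x*: airtime 212/212 (tight); production 60/60 (tight).
From A_Bᵀ y = c: 5·y_airtime + 1·y_production = 43; 2·y_airtime + 2·y_production = 22.
This yields shadow prices y_airtime = 8, y_production = 3.
TV spots enters the basis when its profit ≥ yᵀa₃ = 8·5 + 3·5 = 55.

55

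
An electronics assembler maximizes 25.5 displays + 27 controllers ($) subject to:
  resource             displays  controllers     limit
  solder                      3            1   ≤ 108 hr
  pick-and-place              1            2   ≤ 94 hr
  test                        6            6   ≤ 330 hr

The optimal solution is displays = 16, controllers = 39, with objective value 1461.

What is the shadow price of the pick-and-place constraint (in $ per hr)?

1.5

At the optimum: solder uses 87 of 108 (slack = 21); pick-and-place uses 94 of 94 (binding); test uses 330 of 330 (binding).
Slack constraints have shadow price 0 (complementary slackness).
Dual feasibility on the basic columns requires 1·y_pick-and-place + 6·y_test = 25.5, 2·y_pick-and-place + 6·y_test = 27.
Solving: y_pick-and-place = 1.5, y_test = 4.
Shadow price of pick-and-place = 1.5.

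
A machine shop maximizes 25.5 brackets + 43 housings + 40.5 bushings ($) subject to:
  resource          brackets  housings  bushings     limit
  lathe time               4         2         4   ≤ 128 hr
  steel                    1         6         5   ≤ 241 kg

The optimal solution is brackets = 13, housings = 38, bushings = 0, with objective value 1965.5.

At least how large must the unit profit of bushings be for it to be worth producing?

47.5

Both lathe time and steel are binding at x*.
Dual feasibility on the basic columns requires 4·y_lathe time + 1·y_steel = 25.5, 2·y_lathe time + 6·y_steel = 43.
This yields shadow prices y_lathe time = 5, y_steel = 5.5.
bushings enters the basis when its profit ≥ yᵀa₃ = 5·4 + 5.5·5 = 47.5.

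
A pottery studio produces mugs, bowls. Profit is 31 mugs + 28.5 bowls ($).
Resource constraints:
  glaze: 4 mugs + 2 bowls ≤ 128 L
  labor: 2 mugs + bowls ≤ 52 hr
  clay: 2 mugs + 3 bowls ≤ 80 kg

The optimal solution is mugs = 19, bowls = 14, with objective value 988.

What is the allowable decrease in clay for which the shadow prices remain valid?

28

Binding constraints: labor, clay. The basis is B = [[2,1],[2,3]] with det 4.
Per unit decrease in clay, x* moves by d = (0.25, -0.5).
The basis stays optimal until bowls reaches 0; allowable decrease = 28 kg.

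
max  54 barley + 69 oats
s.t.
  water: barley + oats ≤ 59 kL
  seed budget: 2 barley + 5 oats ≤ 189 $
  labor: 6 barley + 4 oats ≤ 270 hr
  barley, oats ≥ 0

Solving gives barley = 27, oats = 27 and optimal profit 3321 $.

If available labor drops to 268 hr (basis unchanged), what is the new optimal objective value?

Check each constraint at x*: water 54/59 (slack 5); seed budget 189/189 (tight); labor 270/270 (tight).
Slack constraints have shadow price 0 (complementary slackness).
The binding rows give the dual system: 2·y_seed budget + 6·y_labor = 54 and 5·y_seed budget + 4·y_labor = 69.
→ y_seed budget = 9 and y_labor = 6.
Δz = y_labor·Δb = 6 × (-2) = -12, so new z* = 3321 − 12 = 3309.

3309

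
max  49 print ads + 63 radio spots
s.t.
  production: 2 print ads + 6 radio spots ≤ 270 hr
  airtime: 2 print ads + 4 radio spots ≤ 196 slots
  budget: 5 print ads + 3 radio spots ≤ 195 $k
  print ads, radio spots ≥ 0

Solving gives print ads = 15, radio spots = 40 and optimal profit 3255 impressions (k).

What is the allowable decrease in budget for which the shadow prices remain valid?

60

Binding constraints: production, budget. The basis is B = [[2,6],[5,3]] with det -24.
Per unit decrease in budget, x* moves by d = (-0.25, 0.0833).
The basis stays optimal until print ads reaches 0; allowable decrease = 60 $k.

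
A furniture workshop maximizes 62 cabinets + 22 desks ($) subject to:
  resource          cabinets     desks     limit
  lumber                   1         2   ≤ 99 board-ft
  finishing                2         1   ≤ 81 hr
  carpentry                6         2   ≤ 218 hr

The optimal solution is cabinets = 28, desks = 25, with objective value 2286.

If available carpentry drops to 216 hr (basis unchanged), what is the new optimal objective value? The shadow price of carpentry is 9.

2268

Δb = -2, so new z* = 2286 + (9)·(-2) = 2286 − 18 = 2268.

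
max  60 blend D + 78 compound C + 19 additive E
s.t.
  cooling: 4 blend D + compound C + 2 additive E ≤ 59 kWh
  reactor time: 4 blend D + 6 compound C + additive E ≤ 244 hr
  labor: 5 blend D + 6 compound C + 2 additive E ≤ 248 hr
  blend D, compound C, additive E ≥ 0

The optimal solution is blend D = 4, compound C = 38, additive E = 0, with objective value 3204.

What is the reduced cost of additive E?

-2

Check each constraint at x*: cooling 54/59 (slack 5); reactor time 244/244 (tight); labor 248/248 (tight).
Since cooling is not tight, its dual is 0.
The binding rows give the dual system: 4·y_reactor time + 5·y_labor = 60 and 6·y_reactor time + 6·y_labor = 78.
This yields shadow prices y_reactor time = 5, y_labor = 8.
Reduced cost of additive E: c₃ − yᵀa₃ = 19 − (5·1 + 8·2) = 19 − 21 = -2.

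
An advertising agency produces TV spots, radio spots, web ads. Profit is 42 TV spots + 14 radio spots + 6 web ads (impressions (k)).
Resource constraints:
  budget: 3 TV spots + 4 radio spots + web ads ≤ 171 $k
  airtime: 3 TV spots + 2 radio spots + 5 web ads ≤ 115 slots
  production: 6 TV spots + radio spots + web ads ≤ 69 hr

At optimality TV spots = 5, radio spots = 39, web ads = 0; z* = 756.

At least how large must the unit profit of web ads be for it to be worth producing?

8

Binding: budget and production. Non-binding: airtime (22 unused).
Slack constraints have shadow price 0 (complementary slackness).
The binding rows give the dual system: 3·y_budget + 6·y_production = 42 and 4·y_budget + 1·y_production = 14.
This yields shadow prices y_budget = 2, y_production = 6.
web ads enters the basis when its profit ≥ yᵀa₃ = 2·1 + 6·1 = 8.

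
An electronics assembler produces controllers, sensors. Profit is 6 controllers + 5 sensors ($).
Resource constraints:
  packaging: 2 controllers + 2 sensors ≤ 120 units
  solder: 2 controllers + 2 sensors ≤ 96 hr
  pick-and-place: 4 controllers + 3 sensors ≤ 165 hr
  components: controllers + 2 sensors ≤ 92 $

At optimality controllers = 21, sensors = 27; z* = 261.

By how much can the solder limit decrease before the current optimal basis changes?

Binding constraints: solder, pick-and-place. The basis is B = [[2,2],[4,3]] with det -2.
Per unit decrease in solder, x* moves by d = (1.5, -2).
The basis stays optimal until sensors reaches 0; allowable decrease = 13.5 hr.

13.5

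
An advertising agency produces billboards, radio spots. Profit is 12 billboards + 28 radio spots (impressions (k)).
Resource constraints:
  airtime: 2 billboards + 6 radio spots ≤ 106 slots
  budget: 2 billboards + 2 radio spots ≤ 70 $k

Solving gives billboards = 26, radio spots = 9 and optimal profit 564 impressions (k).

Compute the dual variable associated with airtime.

4

Check each constraint at x*: airtime 106/106 (tight); budget 70/70 (tight).
Dual feasibility on the basic columns requires 2·y_airtime + 2·y_budget = 12, 6·y_airtime + 2·y_budget = 28.
→ y_airtime = 4 and y_budget = 2.
Shadow price of airtime = 4.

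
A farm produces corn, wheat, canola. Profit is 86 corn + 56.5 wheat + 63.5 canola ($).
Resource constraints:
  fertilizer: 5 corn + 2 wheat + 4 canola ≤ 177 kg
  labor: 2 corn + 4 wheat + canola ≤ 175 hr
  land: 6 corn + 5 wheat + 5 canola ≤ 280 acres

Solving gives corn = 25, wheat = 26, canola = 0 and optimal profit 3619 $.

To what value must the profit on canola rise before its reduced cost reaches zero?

70.5

Check each constraint at x*: fertilizer 177/177 (tight); labor 154/175 (slack 21); land 280/280 (tight).
Slack constraints have shadow price 0 (complementary slackness).
From A_Bᵀ y = c: 5·y_fertilizer + 6·y_land = 86; 2·y_fertilizer + 5·y_land = 56.5.
→ y_fertilizer = 7 and y_land = 8.5.
canola enters the basis when its profit ≥ yᵀa₃ = 7·4 + 8.5·5 = 70.5.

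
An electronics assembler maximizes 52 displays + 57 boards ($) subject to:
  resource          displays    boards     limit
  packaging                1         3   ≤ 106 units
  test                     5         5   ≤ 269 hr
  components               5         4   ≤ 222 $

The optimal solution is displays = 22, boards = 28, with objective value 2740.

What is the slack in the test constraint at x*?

19

test used = 5·22 + 5·28 = 250; slack = 269 − 250 = 19.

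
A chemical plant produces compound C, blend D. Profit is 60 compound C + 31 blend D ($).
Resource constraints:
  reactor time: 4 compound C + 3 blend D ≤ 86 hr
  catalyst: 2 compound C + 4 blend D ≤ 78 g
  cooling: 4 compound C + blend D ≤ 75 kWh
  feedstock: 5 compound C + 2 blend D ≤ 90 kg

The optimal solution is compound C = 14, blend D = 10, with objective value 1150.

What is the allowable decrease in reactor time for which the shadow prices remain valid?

Binding constraints: reactor time, feedstock. The basis is B = [[4,3],[5,2]] with det -7.
Per unit decrease in reactor time, x* moves by d = (0.2857, -0.7143).
The basis stays optimal until blend D reaches 0; allowable decrease = 14 hr.

14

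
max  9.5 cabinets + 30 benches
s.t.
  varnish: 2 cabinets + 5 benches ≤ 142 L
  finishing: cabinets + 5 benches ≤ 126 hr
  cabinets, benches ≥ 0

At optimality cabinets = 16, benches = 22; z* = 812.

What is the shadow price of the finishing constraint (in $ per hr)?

Check each constraint at x*: varnish 142/142 (tight); finishing 126/126 (tight).
Dual feasibility on the basic columns requires 2·y_varnish + 1·y_finishing = 9.5, 5·y_varnish + 5·y_finishing = 30.
Solving: y_varnish = 3.5, y_finishing = 2.5.
Shadow price of finishing = 2.5.

2.5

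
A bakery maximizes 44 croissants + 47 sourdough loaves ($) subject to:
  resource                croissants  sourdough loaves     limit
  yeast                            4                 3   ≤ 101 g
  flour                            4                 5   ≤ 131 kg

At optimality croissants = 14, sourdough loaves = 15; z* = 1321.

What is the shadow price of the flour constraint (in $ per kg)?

7

Check each constraint at x*: yeast 101/101 (tight); flour 131/131 (tight).
The binding rows give the dual system: 4·y_yeast + 4·y_flour = 44 and 3·y_yeast + 5·y_flour = 47.
→ y_yeast = 4 and y_flour = 7.
Shadow price of flour = 7.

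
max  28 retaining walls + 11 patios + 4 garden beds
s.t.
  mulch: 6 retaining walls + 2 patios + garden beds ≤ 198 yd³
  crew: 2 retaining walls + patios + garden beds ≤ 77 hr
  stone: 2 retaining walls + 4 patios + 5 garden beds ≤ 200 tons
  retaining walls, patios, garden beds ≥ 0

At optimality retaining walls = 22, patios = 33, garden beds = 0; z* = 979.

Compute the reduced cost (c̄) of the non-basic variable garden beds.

-4

Binding: mulch and crew. Non-binding: stone (24 unused).
Slack constraints have shadow price 0 (complementary slackness).
The binding rows give the dual system: 6·y_mulch + 2·y_crew = 28 and 2·y_mulch + 1·y_crew = 11.
This yields shadow prices y_mulch = 3, y_crew = 5.
Reduced cost of garden beds: c₃ − yᵀa₃ = 4 − (3·1 + 5·1) = 4 − 8 = -4.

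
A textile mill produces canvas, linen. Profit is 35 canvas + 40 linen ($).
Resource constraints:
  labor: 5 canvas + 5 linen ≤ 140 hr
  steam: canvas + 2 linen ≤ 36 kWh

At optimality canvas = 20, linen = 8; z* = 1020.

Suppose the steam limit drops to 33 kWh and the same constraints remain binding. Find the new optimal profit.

1005

Check each constraint at x*: labor 140/140 (tight); steam 36/36 (tight).
Dual feasibility on the basic columns requires 5·y_labor + 1·y_steam = 35, 5·y_labor + 2·y_steam = 40.
→ y_labor = 6 and y_steam = 5.
Δz = y_steam·Δb = 5 × (-3) = -15, so new z* = 1020 − 15 = 1005.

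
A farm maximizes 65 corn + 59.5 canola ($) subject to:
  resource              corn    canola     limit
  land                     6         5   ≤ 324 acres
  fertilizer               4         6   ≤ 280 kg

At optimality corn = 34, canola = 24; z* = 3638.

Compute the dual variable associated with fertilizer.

Check each constraint at x*: land 324/324 (tight); fertilizer 280/280 (tight).
The binding rows give the dual system: 6·y_land + 4·y_fertilizer = 65 and 5·y_land + 6·y_fertilizer = 59.5.
This yields shadow prices y_land = 9.5, y_fertilizer = 2.
Shadow price of fertilizer = 2.

2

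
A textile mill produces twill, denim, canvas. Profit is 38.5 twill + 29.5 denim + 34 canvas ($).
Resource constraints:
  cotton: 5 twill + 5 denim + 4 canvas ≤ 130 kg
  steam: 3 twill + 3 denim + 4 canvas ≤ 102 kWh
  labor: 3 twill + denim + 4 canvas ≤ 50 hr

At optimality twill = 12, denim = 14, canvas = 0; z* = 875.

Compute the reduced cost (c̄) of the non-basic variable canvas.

-4

At the optimum: cotton uses 130 of 130 (binding); steam uses 78 of 102 (slack = 24); labor uses 50 of 50 (binding).
Slack constraints have shadow price 0 (complementary slackness).
From A_Bᵀ y = c: 5·y_cotton + 3·y_labor = 38.5; 5·y_cotton + 1·y_labor = 29.5.
Solving: y_cotton = 5, y_labor = 4.5.
Reduced cost of canvas: c₃ − yᵀa₃ = 34 − (5·4 + 4.5·4) = 34 − 38 = -4.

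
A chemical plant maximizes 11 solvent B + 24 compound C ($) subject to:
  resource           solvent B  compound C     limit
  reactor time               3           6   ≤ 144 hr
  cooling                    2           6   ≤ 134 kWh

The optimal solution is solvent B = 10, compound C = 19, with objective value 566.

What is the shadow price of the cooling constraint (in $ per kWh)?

Both reactor time and cooling are binding at x*.
Dual feasibility on the basic columns requires 3·y_reactor time + 2·y_cooling = 11, 6·y_reactor time + 6·y_cooling = 24.
→ y_reactor time = 3 and y_cooling = 1.
Shadow price of cooling = 1.

1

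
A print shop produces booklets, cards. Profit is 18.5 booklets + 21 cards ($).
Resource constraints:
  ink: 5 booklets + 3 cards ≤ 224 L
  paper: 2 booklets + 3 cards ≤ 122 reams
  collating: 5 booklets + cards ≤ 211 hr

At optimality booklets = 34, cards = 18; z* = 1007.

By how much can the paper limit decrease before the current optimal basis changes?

20.7

Binding constraints: ink, paper. The basis is B = [[5,3],[2,3]] with det 9.
Per unit decrease in paper, x* moves by d = (0.3333, -0.5556).
The basis stays optimal until collating becomes binding; allowable decrease = 20.7 reams.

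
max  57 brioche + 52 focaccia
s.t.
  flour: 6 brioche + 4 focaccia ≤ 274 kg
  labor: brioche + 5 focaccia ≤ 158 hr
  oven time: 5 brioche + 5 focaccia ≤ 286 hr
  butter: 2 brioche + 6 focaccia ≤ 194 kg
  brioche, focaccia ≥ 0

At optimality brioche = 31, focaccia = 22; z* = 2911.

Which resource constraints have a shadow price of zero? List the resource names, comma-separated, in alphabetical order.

labor, oven time

flour: 274/274 (binding)
labor: 141/158 (slack 17)
oven time: 265/286 (slack 21)
butter: 194/194 (binding)
By complementary slackness, a constraint with positive slack has shadow price 0 → labor, oven time.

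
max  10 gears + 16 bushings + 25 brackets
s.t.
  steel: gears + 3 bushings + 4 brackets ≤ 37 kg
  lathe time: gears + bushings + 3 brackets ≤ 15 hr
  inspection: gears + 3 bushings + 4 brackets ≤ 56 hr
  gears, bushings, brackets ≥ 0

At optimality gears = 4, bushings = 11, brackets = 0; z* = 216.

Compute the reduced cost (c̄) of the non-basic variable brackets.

At the optimum: steel uses 37 of 37 (binding); lathe time uses 15 of 15 (binding); inspection uses 37 of 56 (slack = 19).
Slack constraints have shadow price 0 (complementary slackness).
From A_Bᵀ y = c: 1·y_steel + 1·y_lathe time = 10; 3·y_steel + 1·y_lathe time = 16.
→ y_steel = 3 and y_lathe time = 7.
Reduced cost of brackets: c₃ − yᵀa₃ = 25 − (3·4 + 7·3) = 25 − 33 = -8.

-8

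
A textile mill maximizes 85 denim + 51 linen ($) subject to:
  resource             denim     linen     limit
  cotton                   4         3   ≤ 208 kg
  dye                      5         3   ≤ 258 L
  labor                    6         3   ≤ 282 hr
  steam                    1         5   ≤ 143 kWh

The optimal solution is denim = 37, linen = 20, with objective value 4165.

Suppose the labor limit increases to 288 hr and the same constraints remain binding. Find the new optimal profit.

4216

At the optimum: cotton uses 208 of 208 (binding); dye uses 245 of 258 (slack = 13); labor uses 282 of 282 (binding); steam uses 137 of 143 (slack = 6).
Slack constraints have shadow price 0 (complementary slackness).
The binding rows give the dual system: 4·y_cotton + 6·y_labor = 85 and 3·y_cotton + 3·y_labor = 51.
This yields shadow prices y_cotton = 8.5, y_labor = 8.5.
Δz = y_labor·Δb = 8.5 × (6) = 51, so new z* = 4165 + 51 = 4216.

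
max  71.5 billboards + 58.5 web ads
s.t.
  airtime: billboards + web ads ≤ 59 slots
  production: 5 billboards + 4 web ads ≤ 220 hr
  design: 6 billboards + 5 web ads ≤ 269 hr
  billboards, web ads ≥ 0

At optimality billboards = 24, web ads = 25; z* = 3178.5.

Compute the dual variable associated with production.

6.5

Check each constraint at x*: airtime 49/59 (slack 10); production 220/220 (tight); design 269/269 (tight).
By complementary slackness, y = 0 for the non-binding constraint.
Dual feasibility on the basic columns requires 5·y_production + 6·y_design = 71.5, 4·y_production + 5·y_design = 58.5.
This yields shadow prices y_production = 6.5, y_design = 6.5.
Shadow price of production = 6.5.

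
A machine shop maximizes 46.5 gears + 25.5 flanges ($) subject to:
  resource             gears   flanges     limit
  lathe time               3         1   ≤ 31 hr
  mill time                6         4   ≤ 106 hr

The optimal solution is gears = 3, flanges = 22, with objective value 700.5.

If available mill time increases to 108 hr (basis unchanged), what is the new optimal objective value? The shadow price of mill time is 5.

710.5

Δb = 2, so new z* = 700.5 + (5)·(2) = 700.5 + 10 = 710.5.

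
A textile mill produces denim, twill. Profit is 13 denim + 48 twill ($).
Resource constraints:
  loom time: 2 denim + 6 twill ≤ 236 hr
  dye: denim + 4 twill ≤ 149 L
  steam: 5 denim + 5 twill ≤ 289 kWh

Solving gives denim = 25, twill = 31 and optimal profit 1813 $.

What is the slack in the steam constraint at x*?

steam used = 5·25 + 5·31 = 280; slack = 289 − 280 = 9.

9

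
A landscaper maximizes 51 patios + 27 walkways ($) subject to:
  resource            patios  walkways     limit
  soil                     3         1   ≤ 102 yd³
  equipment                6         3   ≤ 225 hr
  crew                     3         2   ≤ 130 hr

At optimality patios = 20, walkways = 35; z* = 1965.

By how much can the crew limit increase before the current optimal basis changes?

Binding constraints: equipment, crew. The basis is B = [[6,3],[3,2]] with det 3.
Per unit increase in crew, x* moves by d = (-1, 2).
The basis stays optimal until patios reaches 0; allowable increase = 20 hr.

20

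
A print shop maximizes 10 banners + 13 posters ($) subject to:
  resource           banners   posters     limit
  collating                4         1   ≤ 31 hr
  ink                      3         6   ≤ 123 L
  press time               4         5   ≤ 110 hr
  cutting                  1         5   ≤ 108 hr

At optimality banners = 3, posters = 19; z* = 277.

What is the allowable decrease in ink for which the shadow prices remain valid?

99.75

Binding constraints: collating, ink. The basis is B = [[4,1],[3,6]] with det 21.
Per unit decrease in ink, x* moves by d = (0.0476, -0.1905).
The basis stays optimal until posters reaches 0; allowable decrease = 99.75 L.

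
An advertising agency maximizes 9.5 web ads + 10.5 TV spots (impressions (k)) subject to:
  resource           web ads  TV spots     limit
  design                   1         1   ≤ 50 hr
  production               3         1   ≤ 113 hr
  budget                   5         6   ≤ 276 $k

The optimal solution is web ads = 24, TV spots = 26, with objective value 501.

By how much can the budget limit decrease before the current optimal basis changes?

Binding constraints: design, budget. The basis is B = [[1,1],[5,6]] with det 1.
Per unit decrease in budget, x* moves by d = (1, -1).
The basis stays optimal until production becomes binding; allowable decrease = 7.5 $k.

7.5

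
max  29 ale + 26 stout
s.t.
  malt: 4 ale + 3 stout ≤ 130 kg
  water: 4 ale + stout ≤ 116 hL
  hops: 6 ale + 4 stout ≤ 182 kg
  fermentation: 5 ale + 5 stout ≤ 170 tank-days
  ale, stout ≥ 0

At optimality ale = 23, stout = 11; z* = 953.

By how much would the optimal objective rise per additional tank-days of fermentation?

Check each constraint at x*: malt 125/130 (slack 5); water 103/116 (slack 13); hops 182/182 (tight); fermentation 170/170 (tight).
By complementary slackness, y = 0 for the non-binding constraints.
From A_Bᵀ y = c: 6·y_hops + 5·y_fermentation = 29; 4·y_hops + 5·y_fermentation = 26.
Solving: y_hops = 1.5, y_fermentation = 4.
Shadow price of fermentation = 4.

4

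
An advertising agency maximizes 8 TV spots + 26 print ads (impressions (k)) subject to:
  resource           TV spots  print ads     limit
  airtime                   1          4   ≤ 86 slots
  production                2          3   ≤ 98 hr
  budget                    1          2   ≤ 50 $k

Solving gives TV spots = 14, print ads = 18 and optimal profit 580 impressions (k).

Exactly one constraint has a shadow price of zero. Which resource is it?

production

airtime: 86/86 (binding)
production: 82/98 (slack 16)
budget: 50/50 (binding)
By complementary slackness, a constraint with positive slack has shadow price 0 → production.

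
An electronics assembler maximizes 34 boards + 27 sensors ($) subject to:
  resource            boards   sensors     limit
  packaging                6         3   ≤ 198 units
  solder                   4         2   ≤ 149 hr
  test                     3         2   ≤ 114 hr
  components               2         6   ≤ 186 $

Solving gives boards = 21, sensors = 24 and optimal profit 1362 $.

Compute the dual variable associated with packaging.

5

Check each constraint at x*: packaging 198/198 (tight); solder 132/149 (slack 17); test 111/114 (slack 3); components 186/186 (tight).
By complementary slackness, y = 0 for the non-binding constraints.
From A_Bᵀ y = c: 6·y_packaging + 2·y_components = 34; 3·y_packaging + 6·y_components = 27.
Solving: y_packaging = 5, y_components = 2.
Shadow price of packaging = 5.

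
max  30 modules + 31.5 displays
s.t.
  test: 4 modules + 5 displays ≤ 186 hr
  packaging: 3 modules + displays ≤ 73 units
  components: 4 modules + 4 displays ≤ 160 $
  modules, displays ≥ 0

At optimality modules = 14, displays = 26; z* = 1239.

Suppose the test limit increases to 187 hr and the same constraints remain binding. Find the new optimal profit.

At the optimum: test uses 186 of 186 (binding); packaging uses 68 of 73 (slack = 5); components uses 160 of 160 (binding).
Slack constraints have shadow price 0 (complementary slackness).
From A_Bᵀ y = c: 4·y_test + 4·y_components = 30; 5·y_test + 4·y_components = 31.5.
Solving: y_test = 1.5, y_components = 6.
Δz = y_test·Δb = 1.5 × (1) = 1.5, so new z* = 1239 + 1.5 = 1240.5.

1240.5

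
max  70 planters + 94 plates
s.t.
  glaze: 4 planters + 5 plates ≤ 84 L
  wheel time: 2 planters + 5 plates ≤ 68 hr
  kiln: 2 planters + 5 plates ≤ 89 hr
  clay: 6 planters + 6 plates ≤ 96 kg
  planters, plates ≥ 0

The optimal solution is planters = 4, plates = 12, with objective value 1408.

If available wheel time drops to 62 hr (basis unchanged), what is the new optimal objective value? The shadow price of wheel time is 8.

1360

Δb = -6, so new z* = 1408 + (8)·(-6) = 1408 − 48 = 1360.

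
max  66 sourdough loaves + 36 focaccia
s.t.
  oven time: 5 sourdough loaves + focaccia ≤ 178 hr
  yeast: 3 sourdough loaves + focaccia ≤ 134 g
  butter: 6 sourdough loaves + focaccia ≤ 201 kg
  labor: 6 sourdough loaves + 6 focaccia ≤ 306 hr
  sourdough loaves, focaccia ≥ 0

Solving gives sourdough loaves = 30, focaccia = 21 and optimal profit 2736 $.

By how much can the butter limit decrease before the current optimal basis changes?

150

Binding constraints: butter, labor. The basis is B = [[6,1],[6,6]] with det 30.
Per unit decrease in butter, x* moves by d = (-0.2, 0.2).
The basis stays optimal until sourdough loaves reaches 0; allowable decrease = 150 kg.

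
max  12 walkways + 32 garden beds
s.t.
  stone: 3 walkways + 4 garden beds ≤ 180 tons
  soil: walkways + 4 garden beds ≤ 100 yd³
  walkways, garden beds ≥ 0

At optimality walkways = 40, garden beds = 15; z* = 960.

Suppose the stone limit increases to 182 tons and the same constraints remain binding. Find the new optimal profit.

At the optimum: stone uses 180 of 180 (binding); soil uses 100 of 100 (binding).
From A_Bᵀ y = c: 3·y_stone + 1·y_soil = 12; 4·y_stone + 4·y_soil = 32.
Solving: y_stone = 2, y_soil = 6.
Δz = y_stone·Δb = 2 × (2) = 4, so new z* = 960 + 4 = 964.

964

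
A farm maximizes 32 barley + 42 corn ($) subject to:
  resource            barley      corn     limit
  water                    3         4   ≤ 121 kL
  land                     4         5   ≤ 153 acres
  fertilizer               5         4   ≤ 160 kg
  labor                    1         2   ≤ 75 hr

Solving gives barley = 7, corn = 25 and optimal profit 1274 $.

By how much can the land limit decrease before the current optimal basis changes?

Binding constraints: water, land. The basis is B = [[3,4],[4,5]] with det -1.
Per unit decrease in land, x* moves by d = (-4, 3).
The basis stays optimal until barley reaches 0; allowable decrease = 1.75 acres.

1.75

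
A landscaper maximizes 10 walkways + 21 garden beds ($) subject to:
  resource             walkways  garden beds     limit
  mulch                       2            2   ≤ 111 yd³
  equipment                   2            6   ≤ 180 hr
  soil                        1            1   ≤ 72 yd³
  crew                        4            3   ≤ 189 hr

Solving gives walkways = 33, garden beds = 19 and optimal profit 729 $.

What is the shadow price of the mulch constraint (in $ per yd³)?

Binding: equipment and crew. Non-binding: mulch (7 unused), soil (20 unused).
By complementary slackness, y = 0 for the non-binding constraints.
From A_Bᵀ y = c: 2·y_equipment + 4·y_crew = 10; 6·y_equipment + 3·y_crew = 21.
This yields shadow prices y_equipment = 3, y_crew = 1.
Shadow price of mulch = 0.

0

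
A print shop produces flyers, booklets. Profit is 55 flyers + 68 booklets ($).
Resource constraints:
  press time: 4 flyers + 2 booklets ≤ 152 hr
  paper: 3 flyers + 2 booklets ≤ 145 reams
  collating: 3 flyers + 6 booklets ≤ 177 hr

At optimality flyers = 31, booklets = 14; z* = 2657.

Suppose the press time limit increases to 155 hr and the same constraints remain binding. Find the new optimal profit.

2678

At the optimum: press time uses 152 of 152 (binding); paper uses 121 of 145 (slack = 24); collating uses 177 of 177 (binding).
Since paper is not tight, its dual is 0.
The binding rows give the dual system: 4·y_press time + 3·y_collating = 55 and 2·y_press time + 6·y_collating = 68.
This yields shadow prices y_press time = 7, y_collating = 9.
Δz = y_press time·Δb = 7 × (3) = 21, so new z* = 2657 + 21 = 2678.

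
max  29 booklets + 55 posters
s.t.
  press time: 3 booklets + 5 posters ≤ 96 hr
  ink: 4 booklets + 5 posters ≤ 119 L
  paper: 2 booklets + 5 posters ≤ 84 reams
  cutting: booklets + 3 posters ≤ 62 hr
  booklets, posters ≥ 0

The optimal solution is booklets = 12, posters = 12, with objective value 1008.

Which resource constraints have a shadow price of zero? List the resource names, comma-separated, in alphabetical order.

cutting, ink

press time: 96/96 (binding)
ink: 108/119 (slack 11)
paper: 84/84 (binding)
cutting: 48/62 (slack 14)
By complementary slackness, a constraint with positive slack has shadow price 0 → cutting, ink.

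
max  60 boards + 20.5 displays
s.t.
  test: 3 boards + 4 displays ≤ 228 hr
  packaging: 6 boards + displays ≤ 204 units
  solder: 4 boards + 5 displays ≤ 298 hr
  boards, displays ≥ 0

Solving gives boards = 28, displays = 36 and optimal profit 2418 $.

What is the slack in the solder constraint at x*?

6

solder used = 4·28 + 5·36 = 292; slack = 298 − 292 = 6.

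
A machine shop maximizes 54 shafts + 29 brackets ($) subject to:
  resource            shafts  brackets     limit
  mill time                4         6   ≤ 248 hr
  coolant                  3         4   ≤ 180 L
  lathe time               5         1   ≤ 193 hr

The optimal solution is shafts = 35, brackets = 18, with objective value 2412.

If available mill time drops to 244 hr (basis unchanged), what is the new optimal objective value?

Check each constraint at x*: mill time 248/248 (tight); coolant 177/180 (slack 3); lathe time 193/193 (tight).
By complementary slackness, y = 0 for the non-binding constraint.
Dual feasibility on the basic columns requires 4·y_mill time + 5·y_lathe time = 54, 6·y_mill time + 1·y_lathe time = 29.
Solving: y_mill time = 3.5, y_lathe time = 8.
Δz = y_mill time·Δb = 3.5 × (-4) = -14, so new z* = 2412 − 14 = 2398.

2398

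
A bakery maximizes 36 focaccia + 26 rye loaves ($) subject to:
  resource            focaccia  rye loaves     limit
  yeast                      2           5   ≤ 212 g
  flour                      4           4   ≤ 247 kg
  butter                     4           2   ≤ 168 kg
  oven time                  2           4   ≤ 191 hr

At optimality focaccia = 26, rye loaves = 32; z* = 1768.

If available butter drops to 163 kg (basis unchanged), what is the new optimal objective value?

At the optimum: yeast uses 212 of 212 (binding); flour uses 232 of 247 (slack = 15); butter uses 168 of 168 (binding); oven time uses 180 of 191 (slack = 11).
Since flour, oven time are not tight, their duals are 0.
Dual feasibility on the basic columns requires 2·y_yeast + 4·y_butter = 36, 5·y_yeast + 2·y_butter = 26.
This yields shadow prices y_yeast = 2, y_butter = 8.
Δz = y_butter·Δb = 8 × (-5) = -40, so new z* = 1768 − 40 = 1728.

1728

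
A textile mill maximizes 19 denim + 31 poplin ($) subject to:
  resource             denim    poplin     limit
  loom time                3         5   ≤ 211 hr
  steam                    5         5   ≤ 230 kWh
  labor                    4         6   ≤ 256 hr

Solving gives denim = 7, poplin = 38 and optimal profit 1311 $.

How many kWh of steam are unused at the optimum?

5

steam used = 5·7 + 5·38 = 225; slack = 230 − 225 = 5.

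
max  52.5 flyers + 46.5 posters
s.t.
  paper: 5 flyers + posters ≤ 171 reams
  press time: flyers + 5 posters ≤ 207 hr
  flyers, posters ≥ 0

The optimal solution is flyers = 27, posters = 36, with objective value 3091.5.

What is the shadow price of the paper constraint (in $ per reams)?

Check each constraint at x*: paper 171/171 (tight); press time 207/207 (tight).
The binding rows give the dual system: 5·y_paper + 1·y_press time = 52.5 and 1·y_paper + 5·y_press time = 46.5.
→ y_paper = 9 and y_press time = 7.5.
Shadow price of paper = 9.

9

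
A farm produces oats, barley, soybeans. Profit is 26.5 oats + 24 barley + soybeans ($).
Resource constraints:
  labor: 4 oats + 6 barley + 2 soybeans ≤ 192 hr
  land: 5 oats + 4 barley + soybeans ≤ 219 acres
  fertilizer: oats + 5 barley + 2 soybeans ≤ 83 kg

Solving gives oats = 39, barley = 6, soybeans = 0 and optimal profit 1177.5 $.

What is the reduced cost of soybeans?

-5.5

At the optimum: labor uses 192 of 192 (binding); land uses 219 of 219 (binding); fertilizer uses 69 of 83 (slack = 14).
By complementary slackness, y = 0 for the non-binding constraint.
From A_Bᵀ y = c: 4·y_labor + 5·y_land = 26.5; 6·y_labor + 4·y_land = 24.
→ y_labor = 1 and y_land = 4.5.
Reduced cost of soybeans: c₃ − yᵀa₃ = 1 − (1·2 + 4.5·1) = 1 − 6.5 = -5.5.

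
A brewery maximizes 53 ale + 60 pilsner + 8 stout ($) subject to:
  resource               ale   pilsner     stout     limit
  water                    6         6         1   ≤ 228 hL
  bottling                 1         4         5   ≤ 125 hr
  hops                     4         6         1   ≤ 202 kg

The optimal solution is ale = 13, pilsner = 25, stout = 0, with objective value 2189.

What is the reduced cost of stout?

-2

Binding: water and hops. Non-binding: bottling (12 unused).
By complementary slackness, y = 0 for the non-binding constraint.
From A_Bᵀ y = c: 6·y_water + 4·y_hops = 53; 6·y_water + 6·y_hops = 60.
This yields shadow prices y_water = 6.5, y_hops = 3.5.
Reduced cost of stout: c₃ − yᵀa₃ = 8 − (6.5·1 + 3.5·1) = 8 − 10 = -2.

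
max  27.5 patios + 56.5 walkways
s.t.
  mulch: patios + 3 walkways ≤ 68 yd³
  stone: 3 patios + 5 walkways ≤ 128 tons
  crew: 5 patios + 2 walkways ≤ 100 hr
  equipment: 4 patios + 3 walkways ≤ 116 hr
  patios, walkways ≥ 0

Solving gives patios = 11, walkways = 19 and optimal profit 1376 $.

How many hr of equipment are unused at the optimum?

equipment used = 4·11 + 3·19 = 101; slack = 116 − 101 = 15.

15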